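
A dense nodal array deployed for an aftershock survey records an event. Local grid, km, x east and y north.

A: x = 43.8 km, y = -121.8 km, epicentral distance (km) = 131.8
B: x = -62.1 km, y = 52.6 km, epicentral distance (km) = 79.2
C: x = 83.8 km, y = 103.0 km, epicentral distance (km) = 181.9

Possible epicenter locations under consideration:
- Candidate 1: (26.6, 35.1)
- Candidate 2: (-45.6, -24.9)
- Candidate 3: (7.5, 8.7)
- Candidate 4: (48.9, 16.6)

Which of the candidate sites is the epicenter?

For each candidate, compare |candidate − station| to the reported distance:
Candidate 1: residuals A 26.0, B 11.2, C 93.1 → max 93.1 km
Candidate 2: residuals A 0.0, B 0.0, C 0.0 → max 0.0 km
Candidate 3: residuals A 3.7, B 3.1, C 60.6 → max 60.6 km
Candidate 4: residuals A 6.7, B 37.5, C 88.7 → max 88.7 km
Only Candidate 2 has all residuals ≈ 0.

Candidate 2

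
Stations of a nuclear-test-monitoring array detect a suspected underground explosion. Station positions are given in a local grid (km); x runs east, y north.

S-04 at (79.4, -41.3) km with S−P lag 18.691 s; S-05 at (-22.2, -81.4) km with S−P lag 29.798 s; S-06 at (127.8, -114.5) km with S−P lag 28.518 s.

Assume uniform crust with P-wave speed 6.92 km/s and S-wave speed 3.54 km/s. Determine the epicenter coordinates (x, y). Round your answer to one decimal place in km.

(107.6, 91.2)

Distance from S−P lag: d = Δt · v_P v_S / (v_P − v_S) = Δt · (6.92·3.54)/(6.92−3.54) ≈ 7.2476·Δt.
So d_S-04 = 135.46, d_S-05 = 215.96, d_S-06 = 206.69 km.
Circle about each station: (x − 79.4)² + (y + 41.3)² = 135.46²; (x + 22.2)² + (y + 81.4)² = 215.96²; (x − 127.8)² + (y + 114.5)² = 206.69².
Subtracting the S-04 equation from the S-05 and S-06 equations removes the quadratic terms:
-203.2 x − 80.2 y = -29180.56
96.8 x − 146.4 y = -2938.30
Solving the 2×2 system: x ≈ 107.6, y ≈ 91.2 km.
Check against S-04 (with the unrounded x, y): √((x − 79.4)²+(y + 41.3)²) = 135.49 ≈ 135.46 km. ✓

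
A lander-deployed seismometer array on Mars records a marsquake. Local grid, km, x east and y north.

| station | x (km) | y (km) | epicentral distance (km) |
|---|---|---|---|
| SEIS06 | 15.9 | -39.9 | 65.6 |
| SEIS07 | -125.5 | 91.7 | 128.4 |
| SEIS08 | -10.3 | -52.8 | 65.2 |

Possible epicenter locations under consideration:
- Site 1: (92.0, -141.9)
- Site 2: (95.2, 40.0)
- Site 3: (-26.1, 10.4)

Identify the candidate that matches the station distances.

Site 3

For each candidate, compare |candidate − station| to the reported distance:
Site 1: residuals SEIS06 61.7, SEIS07 190.8, SEIS08 70.5 → max 190.8 km
Site 2: residuals SEIS06 47.0, SEIS07 98.3, SEIS08 75.3 → max 98.3 km
Site 3: residuals SEIS06 0.1, SEIS07 0.0, SEIS08 0.1 → max 0.1 km
Only Site 3 has all residuals ≈ 0.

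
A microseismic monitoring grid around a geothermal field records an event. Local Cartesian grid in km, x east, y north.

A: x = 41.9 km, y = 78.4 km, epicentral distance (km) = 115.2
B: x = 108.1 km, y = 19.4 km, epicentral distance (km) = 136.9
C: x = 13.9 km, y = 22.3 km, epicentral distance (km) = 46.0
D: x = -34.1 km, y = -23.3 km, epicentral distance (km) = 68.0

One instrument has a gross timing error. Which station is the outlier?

Solve using three stations at a time. Using B, C, D (subtract circle equations pairwise → linear system) gives (x, y) ≈ (-26.5, 44.3).
Distances from that point to each station vs reported:
  A: calculated 76.5 vs reported 115.2 → residual 38.7 km
  B: calculated 136.9 vs reported 136.9 → residual 0.0 km
  C: calculated 46.0 vs reported 46.0 → residual 0.0 km
  D: calculated 68.0 vs reported 68.0 → residual 0.0 km
B, C, D are mutually consistent (residuals ≈ 0); A is off by 38.7 km.

A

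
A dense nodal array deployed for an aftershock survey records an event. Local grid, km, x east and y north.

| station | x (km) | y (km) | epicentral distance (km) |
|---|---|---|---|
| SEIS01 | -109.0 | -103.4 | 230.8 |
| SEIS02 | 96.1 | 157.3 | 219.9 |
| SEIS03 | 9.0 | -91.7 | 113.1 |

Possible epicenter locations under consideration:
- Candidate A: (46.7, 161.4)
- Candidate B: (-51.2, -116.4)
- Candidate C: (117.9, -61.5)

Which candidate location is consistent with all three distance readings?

Candidate C

For each candidate, compare |candidate − station| to the reported distance:
Candidate A: residuals SEIS01 76.4, SEIS02 170.3, SEIS03 142.8 → max 170.3 km
Candidate B: residuals SEIS01 171.6, SEIS02 90.9, SEIS03 48.0 → max 171.6 km
Candidate C: residuals SEIS01 0.1, SEIS02 0.0, SEIS03 0.1 → max 0.1 km
Only Candidate C has all residuals ≈ 0.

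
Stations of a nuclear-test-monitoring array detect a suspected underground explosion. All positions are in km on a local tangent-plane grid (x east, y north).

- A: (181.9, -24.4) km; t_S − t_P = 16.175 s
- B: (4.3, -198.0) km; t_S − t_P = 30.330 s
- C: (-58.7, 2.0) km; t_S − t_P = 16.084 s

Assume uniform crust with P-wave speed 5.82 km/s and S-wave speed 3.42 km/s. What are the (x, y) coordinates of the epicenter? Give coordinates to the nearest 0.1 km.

67.4 km east, 45.5 km north

Distance from S−P lag: d = Δt · v_P v_S / (v_P − v_S) = Δt · (5.82·3.42)/(5.82−3.42) ≈ 8.2935·Δt.
So d_A = 134.15, d_B = 251.54, d_C = 133.39 km.
Circle about each station: (x − 181.9)² + (y + 24.4)² = 134.15²; (x − 4.3)² + (y + 198.0)² = 251.54²; (x + 58.7)² + (y − 2.0)² = 133.39².
Subtracting pairs of circle equations eliminates x²+y² and gives linear equations (the radical axes):
-355.2 x − 347.2 y = -39736.63
-481.2 x + 52.8 y = -30029.95
Solving the 2×2 system: x ≈ 67.4, y ≈ 45.5 km.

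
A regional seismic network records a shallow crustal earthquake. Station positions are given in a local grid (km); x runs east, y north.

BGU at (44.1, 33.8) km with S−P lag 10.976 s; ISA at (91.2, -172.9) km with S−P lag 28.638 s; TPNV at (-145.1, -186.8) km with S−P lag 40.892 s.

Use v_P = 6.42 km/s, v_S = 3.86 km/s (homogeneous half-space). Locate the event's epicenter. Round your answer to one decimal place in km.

Distance from S−P lag: d = Δt · v_P v_S / (v_P − v_S) = Δt · (6.42·3.86)/(6.42−3.86) ≈ 9.6802·Δt.
So d_BGU = 106.25, d_ISA = 277.22, d_TPNV = 395.84 km.
Circle about each station: (x − 44.1)² + (y − 33.8)² = 106.25²; (x − 91.2)² + (y + 172.9)² = 277.22²; (x + 145.1)² + (y + 186.8)² = 395.84².
Subtracting the BGU equation from the ISA and TPNV equations removes the quadratic terms:
94.2 x − 413.4 y = -30437.27
-378.4 x − 441.2 y = -92539.24
Solving the 2×2 system: x ≈ 125.4, y ≈ 102.2 km.
Check against BGU (with the unrounded x, y): √((x − 44.1)²+(y − 33.8)²) = 106.24 ≈ 106.25 km. ✓

x ≈ 125.4 km, y ≈ 102.2 km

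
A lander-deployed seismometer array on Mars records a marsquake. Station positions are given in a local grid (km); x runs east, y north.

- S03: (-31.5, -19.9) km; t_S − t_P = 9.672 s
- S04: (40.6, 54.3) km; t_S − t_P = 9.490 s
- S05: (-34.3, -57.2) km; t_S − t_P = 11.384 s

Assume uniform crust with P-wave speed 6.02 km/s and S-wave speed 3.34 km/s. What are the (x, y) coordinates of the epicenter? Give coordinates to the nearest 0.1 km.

Distance from S−P lag: d = Δt · v_P v_S / (v_P − v_S) = Δt · (6.02·3.34)/(6.02−3.34) ≈ 7.5025·Δt.
So d_S03 = 72.56, d_S04 = 71.20, d_S05 = 85.41 km.
Circle about each station: (x + 31.5)² + (y + 19.9)² = 72.56²; (x − 40.6)² + (y − 54.3)² = 71.20²; (x + 34.3)² + (y + 57.2)² = 85.41².
Subtracting the S03 equation from the S04 and S05 equations removes the quadratic terms:
144.2 x + 148.4 y = 3404.10
-5.6 x − 74.6 y = 1030.16
Solving the 2×2 system: x ≈ 41.0, y ≈ -16.9 km.

(41.0, -16.9)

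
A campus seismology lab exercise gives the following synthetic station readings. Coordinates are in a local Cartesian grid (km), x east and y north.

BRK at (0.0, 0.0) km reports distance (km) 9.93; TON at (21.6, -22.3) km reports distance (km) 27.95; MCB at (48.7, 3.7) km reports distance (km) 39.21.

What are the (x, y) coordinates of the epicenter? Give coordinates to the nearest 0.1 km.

x ≈ 9.5 km, y ≈ 2.9 km

Circle about each station: x² + y² = 9.93²; (x − 21.6)² + (y + 22.3)² = 27.95²; (x − 48.7)² + (y − 3.7)² = 39.21².
Subtracting pairs of circle equations eliminates x²+y² and gives linear equations (the radical axes):
43.2 x − 44.6 y = 281.25
97.4 x + 7.4 y = 946.56
Solving the 2×2 system: x ≈ 9.5, y ≈ 2.9 km.
Check against BRK (with the unrounded x, y): √(x²+y²) = 9.93 ≈ 9.93 km. ✓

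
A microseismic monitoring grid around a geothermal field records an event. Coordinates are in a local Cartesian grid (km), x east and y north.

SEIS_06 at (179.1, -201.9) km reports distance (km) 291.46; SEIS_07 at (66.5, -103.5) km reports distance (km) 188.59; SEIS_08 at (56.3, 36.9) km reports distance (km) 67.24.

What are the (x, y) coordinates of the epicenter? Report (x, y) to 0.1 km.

Circle about each station: (x − 179.1)² + (y + 201.9)² = 291.46²; (x − 66.5)² + (y + 103.5)² = 188.59²; (x − 56.3)² + (y − 36.9)² = 67.24².
Subtracting pairs of circle equations eliminates x²+y² and gives linear equations (the radical axes):
-225.2 x + 196.8 y = -8323.18
-245.6 x + 477.6 y = 12118.59
Solving the 2×2 system: x ≈ 107.4, y ≈ 80.6 km.
Check against SEIS_06 (with the unrounded x, y): √((x − 179.1)²+(y + 201.9)²) = 291.46 ≈ 291.46 km. ✓

107.4 km east, 80.6 km north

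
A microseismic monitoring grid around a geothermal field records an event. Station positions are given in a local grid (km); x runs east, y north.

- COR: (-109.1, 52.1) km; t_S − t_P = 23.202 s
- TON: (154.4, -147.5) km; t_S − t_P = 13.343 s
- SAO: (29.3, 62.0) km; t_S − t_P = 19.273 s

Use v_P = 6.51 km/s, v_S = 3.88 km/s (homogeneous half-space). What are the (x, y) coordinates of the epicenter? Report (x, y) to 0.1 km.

x ≈ 28.6 km, y ≈ -123.1 km

Distance from S−P lag: d = Δt · v_P v_S / (v_P − v_S) = Δt · (6.51·3.88)/(6.51−3.88) ≈ 9.6041·Δt.
So d_COR = 222.83, d_TON = 128.15, d_SAO = 185.10 km.
Circle about each station: (x + 109.1)² + (y − 52.1)² = 222.83²; (x − 154.4)² + (y + 147.5)² = 128.15²; (x − 29.3)² + (y − 62.0)² = 185.10².
Subtracting pairs of circle equations eliminates x²+y² and gives linear equations (the radical axes):
527.0 x − 399.2 y = 64209.18
276.8 x + 19.8 y = 5476.47
Solving the 2×2 system: x ≈ 28.6, y ≈ -123.1 km.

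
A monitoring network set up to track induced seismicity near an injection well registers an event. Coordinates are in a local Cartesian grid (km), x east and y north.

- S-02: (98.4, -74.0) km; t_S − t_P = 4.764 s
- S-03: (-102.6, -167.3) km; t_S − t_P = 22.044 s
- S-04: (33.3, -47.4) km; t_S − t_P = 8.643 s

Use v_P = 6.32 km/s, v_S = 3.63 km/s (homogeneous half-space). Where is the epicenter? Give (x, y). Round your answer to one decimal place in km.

(75.7, -107.7)

Distance from S−P lag: d = Δt · v_P v_S / (v_P − v_S) = Δt · (6.32·3.63)/(6.32−3.63) ≈ 8.5285·Δt.
So d_S-02 = 40.63, d_S-03 = 188.00, d_S-04 = 73.71 km.
Circle about each station: (x − 98.4)² + (y + 74.0)² = 40.63²; (x + 102.6)² + (y + 167.3)² = 188.00²; (x − 33.3)² + (y + 47.4)² = 73.71².
Subtracting pairs of circle equations eliminates x²+y² and gives linear equations (the radical axes):
-402.0 x − 186.6 y = -10335.71
-130.2 x + 53.2 y = -15585.28
Solving the 2×2 system: x ≈ 75.7, y ≈ -107.7 km.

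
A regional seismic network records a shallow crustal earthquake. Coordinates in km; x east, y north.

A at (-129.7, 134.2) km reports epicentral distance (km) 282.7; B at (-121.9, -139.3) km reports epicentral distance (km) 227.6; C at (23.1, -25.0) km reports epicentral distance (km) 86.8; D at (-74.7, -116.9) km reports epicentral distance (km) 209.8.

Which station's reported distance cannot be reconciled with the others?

B

Solve using three stations at a time. Using A, C, D (subtract circle equations pairwise → linear system) gives (x, y) ≈ (109.5, -16.5).
Distances from that point to each station vs reported:
  A: calculated 282.7 vs reported 282.7 → residual 0.0 km
  B: calculated 262.0 vs reported 227.6 → residual 34.4 km
  C: calculated 86.8 vs reported 86.8 → residual 0.0 km
  D: calculated 209.8 vs reported 209.8 → residual 0.0 km
A, C, D are mutually consistent (residuals ≈ 0); B is off by 34.4 km.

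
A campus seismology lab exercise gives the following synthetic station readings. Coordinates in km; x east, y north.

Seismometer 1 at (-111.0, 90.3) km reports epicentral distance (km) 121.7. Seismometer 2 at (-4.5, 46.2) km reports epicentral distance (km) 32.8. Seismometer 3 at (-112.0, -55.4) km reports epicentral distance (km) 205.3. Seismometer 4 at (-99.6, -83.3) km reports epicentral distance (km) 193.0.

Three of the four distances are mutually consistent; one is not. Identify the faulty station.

Seismometer 3

Solve using three stations at a time. Using Seismometer 1, Seismometer 2, Seismometer 4 (subtract circle equations pairwise → linear system) gives (x, y) ≈ (9.8, 75.7).
Distances from that point to each station vs reported:
  Seismometer 1: calculated 121.7 vs reported 121.7 → residual 0.0 km
  Seismometer 2: calculated 32.8 vs reported 32.8 → residual 0.0 km
  Seismometer 3: calculated 178.9 vs reported 205.3 → residual 26.4 km
  Seismometer 4: calculated 193.0 vs reported 193.0 → residual 0.0 km
Seismometer 1, Seismometer 2, Seismometer 4 are mutually consistent (residuals ≈ 0); Seismometer 3 is off by 26.4 km.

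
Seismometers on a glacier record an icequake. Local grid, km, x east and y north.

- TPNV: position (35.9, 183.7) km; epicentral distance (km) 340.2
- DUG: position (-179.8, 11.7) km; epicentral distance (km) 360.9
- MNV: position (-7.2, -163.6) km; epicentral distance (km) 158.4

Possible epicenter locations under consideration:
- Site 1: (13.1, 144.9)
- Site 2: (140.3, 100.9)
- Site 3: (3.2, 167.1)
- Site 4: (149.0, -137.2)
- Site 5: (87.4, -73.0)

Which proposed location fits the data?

For each candidate, compare |candidate − station| to the reported distance:
Site 1: residuals TPNV 295.2, DUG 126.5, MNV 150.8 → max 295.2 km
Site 2: residuals TPNV 207.0, DUG 28.6, MNV 144.4 → max 207.0 km
Site 3: residuals TPNV 303.5, DUG 120.8, MNV 172.5 → max 303.5 km
Site 4: residuals TPNV 0.0, DUG 0.0, MNV 0.0 → max 0.0 km
Site 5: residuals TPNV 78.4, DUG 80.6, MNV 27.4 → max 80.6 km
Only Site 4 has all residuals ≈ 0.

Site 4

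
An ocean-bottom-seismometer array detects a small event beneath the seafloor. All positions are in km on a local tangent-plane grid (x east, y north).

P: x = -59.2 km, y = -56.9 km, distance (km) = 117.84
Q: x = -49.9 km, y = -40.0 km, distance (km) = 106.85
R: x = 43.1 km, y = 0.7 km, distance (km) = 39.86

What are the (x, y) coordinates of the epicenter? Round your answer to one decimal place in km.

Circle about each station: (x + 59.2)² + (y + 56.9)² = 117.84²; (x + 49.9)² + (y + 40.0)² = 106.85²; (x − 43.1)² + (y − 0.7)² = 39.86².
Subtracting pairs of circle equations eliminates x²+y² and gives linear equations (the radical axes):
18.6 x + 33.8 y = -182.90
204.6 x + 115.2 y = 7413.30
Solving the 2×2 system: x ≈ 56.9, y ≈ -36.7 km.
Check against P (with the unrounded x, y): √((x + 59.2)²+(y + 56.9)²) = 117.85 ≈ 117.84 km. ✓

x ≈ 56.9 km, y ≈ -36.7 km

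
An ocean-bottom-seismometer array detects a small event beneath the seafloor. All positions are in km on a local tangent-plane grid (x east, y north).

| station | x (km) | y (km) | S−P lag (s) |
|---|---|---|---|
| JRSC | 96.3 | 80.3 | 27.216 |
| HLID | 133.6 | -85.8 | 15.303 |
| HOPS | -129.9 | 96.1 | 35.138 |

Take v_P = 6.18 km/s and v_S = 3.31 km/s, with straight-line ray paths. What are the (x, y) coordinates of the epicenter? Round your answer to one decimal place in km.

Distance from S−P lag: d = Δt · v_P v_S / (v_P − v_S) = Δt · (6.18·3.31)/(6.18−3.31) ≈ 7.1275·Δt.
So d_JRSC = 193.98, d_HLID = 109.07, d_HOPS = 250.44 km.
Circle about each station: (x − 96.3)² + (y − 80.3)² = 193.98²; (x − 133.6)² + (y + 85.8)² = 109.07²; (x + 129.9)² + (y − 96.1)² = 250.44².
Subtracting the JRSC equation from the HLID and HOPS equations removes the quadratic terms:
74.6 x − 332.2 y = 35220.80
-452.4 x + 31.6 y = -14704.51
Solving the 2×2 system: x ≈ 25.5, y ≈ -100.3 km.

(25.5, -100.3)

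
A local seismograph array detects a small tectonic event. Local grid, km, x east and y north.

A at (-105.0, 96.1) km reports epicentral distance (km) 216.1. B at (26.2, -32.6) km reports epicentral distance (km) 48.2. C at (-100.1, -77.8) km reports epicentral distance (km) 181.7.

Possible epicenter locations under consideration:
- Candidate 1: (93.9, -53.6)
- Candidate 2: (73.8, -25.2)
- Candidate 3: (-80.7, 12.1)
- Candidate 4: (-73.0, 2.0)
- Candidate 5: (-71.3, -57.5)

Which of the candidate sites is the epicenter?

For each candidate, compare |candidate − station| to the reported distance:
Candidate 1: residuals A 32.8, B 22.7, C 13.8 → max 32.8 km
Candidate 2: residuals A 0.0, B 0.0, C 0.0 → max 0.0 km
Candidate 3: residuals A 128.7, B 67.7, C 89.7 → max 128.7 km
Candidate 4: residuals A 116.7, B 56.9, C 97.4 → max 116.7 km
Candidate 5: residuals A 58.8, B 52.4, C 146.5 → max 146.5 km
Only Candidate 2 has all residuals ≈ 0.

Candidate 2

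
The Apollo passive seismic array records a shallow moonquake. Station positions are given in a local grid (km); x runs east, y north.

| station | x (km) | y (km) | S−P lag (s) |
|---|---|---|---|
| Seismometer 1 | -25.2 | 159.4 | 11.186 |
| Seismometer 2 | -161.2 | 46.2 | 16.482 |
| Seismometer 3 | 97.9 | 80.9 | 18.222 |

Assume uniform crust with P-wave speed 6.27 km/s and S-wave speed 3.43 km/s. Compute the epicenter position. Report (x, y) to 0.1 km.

(-40.0, 76.0)

Distance from S−P lag: d = Δt · v_P v_S / (v_P − v_S) = Δt · (6.27·3.43)/(6.27−3.43) ≈ 7.5726·Δt.
So d_Seismometer 1 = 84.71, d_Seismometer 2 = 124.81, d_Seismometer 3 = 137.99 km.
Circle about each station: (x + 25.2)² + (y − 159.4)² = 84.71²; (x + 161.2)² + (y − 46.2)² = 124.81²; (x − 97.9)² + (y − 80.9)² = 137.99².
Subtracting the Seismometer 1 equation from the Seismometer 2 and Seismometer 3 equations removes the quadratic terms:
-272.0 x − 226.4 y = -6325.27
246.2 x − 157.0 y = -21779.64
Solving the 2×2 system: x ≈ -40.0, y ≈ 76.0 km.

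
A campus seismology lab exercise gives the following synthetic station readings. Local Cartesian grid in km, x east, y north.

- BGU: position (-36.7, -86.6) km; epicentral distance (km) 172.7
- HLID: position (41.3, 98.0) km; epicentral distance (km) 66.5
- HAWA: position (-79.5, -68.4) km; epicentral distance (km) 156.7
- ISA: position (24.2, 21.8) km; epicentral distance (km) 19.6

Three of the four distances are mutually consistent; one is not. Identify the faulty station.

BGU

Solve using three stations at a time. Using HLID, HAWA, ISA (subtract circle equations pairwise → linear system) gives (x, y) ≈ (41.2, 31.5).
Distances from that point to each station vs reported:
  BGU: calculated 141.5 vs reported 172.7 → residual 31.2 km
  HLID: calculated 66.5 vs reported 66.5 → residual 0.0 km
  HAWA: calculated 156.7 vs reported 156.7 → residual 0.0 km
  ISA: calculated 19.6 vs reported 19.6 → residual 0.0 km
HLID, HAWA, ISA are mutually consistent (residuals ≈ 0); BGU is off by 31.2 km.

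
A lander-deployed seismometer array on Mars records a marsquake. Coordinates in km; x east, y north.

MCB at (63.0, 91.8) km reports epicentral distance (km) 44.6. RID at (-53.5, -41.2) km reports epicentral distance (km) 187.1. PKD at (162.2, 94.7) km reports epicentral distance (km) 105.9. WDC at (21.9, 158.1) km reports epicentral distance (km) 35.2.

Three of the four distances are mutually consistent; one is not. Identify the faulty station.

Solve using three stations at a time. Using MCB, RID, WDC (subtract circle equations pairwise → linear system) gives (x, y) ≈ (33.0, 124.7).
Distances from that point to each station vs reported:
  MCB: calculated 44.6 vs reported 44.6 → residual 0.0 km
  RID: calculated 187.1 vs reported 187.1 → residual 0.0 km
  PKD: calculated 132.7 vs reported 105.9 → residual 26.8 km
  WDC: calculated 35.2 vs reported 35.2 → residual 0.0 km
MCB, RID, WDC are mutually consistent (residuals ≈ 0); PKD is off by 26.8 km.

PKD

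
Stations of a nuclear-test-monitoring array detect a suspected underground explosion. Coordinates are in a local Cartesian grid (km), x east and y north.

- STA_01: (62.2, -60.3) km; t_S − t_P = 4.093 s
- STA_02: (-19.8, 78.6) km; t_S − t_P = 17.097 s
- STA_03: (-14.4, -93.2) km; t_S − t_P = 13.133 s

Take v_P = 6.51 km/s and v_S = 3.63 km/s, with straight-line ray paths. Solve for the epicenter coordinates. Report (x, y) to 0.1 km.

Distance from S−P lag: d = Δt · v_P v_S / (v_P − v_S) = Δt · (6.51·3.63)/(6.51−3.63) ≈ 8.2053·Δt.
So d_STA_01 = 33.58, d_STA_02 = 140.29, d_STA_03 = 107.76 km.
Circle about each station: (x − 62.2)² + (y + 60.3)² = 33.58²; (x + 19.8)² + (y − 78.6)² = 140.29²; (x + 14.4)² + (y + 93.2)² = 107.76².
Subtracting the STA_01 equation from the STA_02 and STA_03 equations removes the quadratic terms:
-164.0 x + 277.8 y = -19488.60
-153.2 x − 65.8 y = -9095.93
Solving the 2×2 system: x ≈ 71.4, y ≈ -28.0 km.

(71.4, -28.0)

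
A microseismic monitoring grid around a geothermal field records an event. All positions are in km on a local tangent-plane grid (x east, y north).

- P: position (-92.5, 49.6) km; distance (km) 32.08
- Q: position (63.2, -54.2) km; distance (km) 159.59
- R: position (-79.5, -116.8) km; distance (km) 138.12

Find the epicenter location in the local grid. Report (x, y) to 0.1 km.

x ≈ -77.4 km, y ≈ 21.3 km

Circle about each station: (x + 92.5)² + (y − 49.6)² = 32.08²; (x − 63.2)² + (y + 54.2)² = 159.59²; (x + 79.5)² + (y + 116.8)² = 138.12².
Subtracting pairs of circle equations eliminates x²+y² and gives linear equations (the radical axes):
311.4 x − 207.6 y = -28524.37
26.0 x − 332.8 y = -9101.93
Solving the 2×2 system: x ≈ -77.4, y ≈ 21.3 km.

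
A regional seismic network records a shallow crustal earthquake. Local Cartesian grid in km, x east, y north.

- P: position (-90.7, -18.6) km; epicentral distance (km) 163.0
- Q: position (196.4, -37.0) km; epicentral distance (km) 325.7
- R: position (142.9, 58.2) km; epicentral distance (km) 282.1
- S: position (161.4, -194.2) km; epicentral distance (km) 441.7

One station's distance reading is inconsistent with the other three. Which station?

Q

Solve using three stations at a time. Using P, R, S (subtract circle equations pairwise → linear system) gives (x, y) ≈ (-127.0, 140.4).
Distances from that point to each station vs reported:
  P: calculated 163.1 vs reported 163.0 → residual 0.1 km
  Q: calculated 368.9 vs reported 325.7 → residual 43.2 km
  R: calculated 282.1 vs reported 282.1 → residual 0.0 km
  S: calculated 441.7 vs reported 441.7 → residual 0.0 km
P, R, S are mutually consistent (residuals ≈ 0); Q is off by 43.2 km.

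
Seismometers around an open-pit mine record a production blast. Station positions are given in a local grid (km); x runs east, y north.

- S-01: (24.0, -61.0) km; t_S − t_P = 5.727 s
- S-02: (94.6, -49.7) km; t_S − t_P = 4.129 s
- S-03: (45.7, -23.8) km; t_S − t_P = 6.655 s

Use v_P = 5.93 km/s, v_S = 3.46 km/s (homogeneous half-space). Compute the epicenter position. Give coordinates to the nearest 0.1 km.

Distance from S−P lag: d = Δt · v_P v_S / (v_P − v_S) = Δt · (5.93·3.46)/(5.93−3.46) ≈ 8.3068·Δt.
So d_S-01 = 47.57, d_S-02 = 34.30, d_S-03 = 55.28 km.
Circle about each station: (x − 24.0)² + (y + 61.0)² = 47.57²; (x − 94.6)² + (y + 49.7)² = 34.30²; (x − 45.7)² + (y + 23.8)² = 55.28².
Subtracting pairs of circle equations eliminates x²+y² and gives linear equations (the radical axes):
141.2 x + 22.6 y = 8208.66
43.4 x + 74.4 y = -2435.04
Solving the 2×2 system: x ≈ 69.9, y ≈ -73.5 km.

x ≈ 69.9 km, y ≈ -73.5 km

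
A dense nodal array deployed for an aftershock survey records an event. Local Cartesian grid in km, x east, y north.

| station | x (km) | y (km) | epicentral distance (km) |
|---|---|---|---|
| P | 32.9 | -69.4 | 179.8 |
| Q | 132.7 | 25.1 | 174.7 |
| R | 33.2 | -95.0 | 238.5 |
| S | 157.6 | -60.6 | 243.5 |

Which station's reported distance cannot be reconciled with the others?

Solve using three stations at a time. Using P, Q, S (subtract circle equations pairwise → linear system) gives (x, y) ≈ (-24.6, 100.8).
Distances from that point to each station vs reported:
  P: calculated 179.6 vs reported 179.8 → residual 0.2 km
  Q: calculated 174.5 vs reported 174.7 → residual 0.2 km
  R: calculated 204.1 vs reported 238.5 → residual 34.4 km
  S: calculated 243.4 vs reported 243.5 → residual 0.1 km
P, Q, S are mutually consistent (residuals ≈ 0); R is off by 34.4 km.

R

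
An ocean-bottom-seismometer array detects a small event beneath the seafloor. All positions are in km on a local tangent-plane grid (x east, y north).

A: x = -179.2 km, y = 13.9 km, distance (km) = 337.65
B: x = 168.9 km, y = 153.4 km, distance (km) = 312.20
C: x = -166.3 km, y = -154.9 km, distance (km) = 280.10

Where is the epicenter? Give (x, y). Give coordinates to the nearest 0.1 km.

(113.8, -153.9)

Circle about each station: (x + 179.2)² + (y − 13.9)² = 337.65²; (x − 168.9)² + (y − 153.4)² = 312.20²; (x + 166.3)² + (y + 154.9)² = 280.10².
Subtracting the A equation from the B and C equations removes the quadratic terms:
696.2 x + 279.0 y = 36291.60
25.8 x − 337.6 y = 54895.36
Solving the 2×2 system: x ≈ 113.8, y ≈ -153.9 km.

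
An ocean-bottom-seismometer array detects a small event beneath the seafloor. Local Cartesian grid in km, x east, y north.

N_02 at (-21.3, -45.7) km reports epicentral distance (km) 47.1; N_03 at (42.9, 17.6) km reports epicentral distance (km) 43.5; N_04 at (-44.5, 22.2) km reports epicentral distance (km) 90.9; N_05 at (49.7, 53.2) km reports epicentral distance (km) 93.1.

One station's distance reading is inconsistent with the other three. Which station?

Solve using three stations at a time. Using N_02, N_04, N_05 (subtract circle equations pairwise → linear system) gives (x, y) ≈ (24.9, -36.5).
Distances from that point to each station vs reported:
  N_02: calculated 47.1 vs reported 47.1 → residual 0.0 km
  N_03: calculated 57.0 vs reported 43.5 → residual 13.5 km
  N_04: calculated 90.9 vs reported 90.9 → residual 0.0 km
  N_05: calculated 93.1 vs reported 93.1 → residual 0.0 km
N_02, N_04, N_05 are mutually consistent (residuals ≈ 0); N_03 is off by 13.5 km.

N_03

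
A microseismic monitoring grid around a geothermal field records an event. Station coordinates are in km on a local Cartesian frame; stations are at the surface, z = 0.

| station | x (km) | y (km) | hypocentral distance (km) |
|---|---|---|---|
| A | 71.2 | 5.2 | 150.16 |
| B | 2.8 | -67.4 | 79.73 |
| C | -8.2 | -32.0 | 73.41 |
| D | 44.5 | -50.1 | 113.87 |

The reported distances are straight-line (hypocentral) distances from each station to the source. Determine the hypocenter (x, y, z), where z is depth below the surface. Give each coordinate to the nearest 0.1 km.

Each station gives a sphere (x−x_i)² + (y−y_i)² + z² = d_i² (stations at z=0).
Subtracting the A sphere from B and C: z² cancels, leaving linear equations in x and y:
-136.8 x − 145.2 y = 15645.27
-158.8 x − 74.4 y = 13153.76
Solving: x ≈ -57.914, y ≈ -53.187 km (keep extra digits for the depth step; rounded: -57.9, -53.2).
Then from the A sphere: z² = 150.16² − (x − 71.2)² − (y − 5.2)² with x = -57.914, y = -53.187, so z ≈ 49.685 ≈ 49.7 km.

x ≈ -57.9 km, y ≈ -53.2 km, depth ≈ 49.7 km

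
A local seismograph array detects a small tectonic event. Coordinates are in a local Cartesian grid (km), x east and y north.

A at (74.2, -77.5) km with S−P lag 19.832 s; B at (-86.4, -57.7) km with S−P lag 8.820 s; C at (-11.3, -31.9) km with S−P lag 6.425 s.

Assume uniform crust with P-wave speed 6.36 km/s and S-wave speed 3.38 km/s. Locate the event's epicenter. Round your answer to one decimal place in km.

Distance from S−P lag: d = Δt · v_P v_S / (v_P − v_S) = Δt · (6.36·3.38)/(6.36−3.38) ≈ 7.2137·Δt.
So d_A = 143.06, d_B = 63.62, d_C = 46.35 km.
Circle about each station: (x − 74.2)² + (y + 77.5)² = 143.06²; (x + 86.4)² + (y + 57.7)² = 63.62²; (x + 11.3)² + (y + 31.9)² = 46.35².
Subtracting the A equation from the B and C equations removes the quadratic terms:
-321.2 x + 39.6 y = 15701.02
-171.0 x + 91.2 y = 7951.25
Solving the 2×2 system: x ≈ -49.6, y ≈ -5.8 km.
Check against A (with the unrounded x, y): √((x − 74.2)²+(y + 77.5)²) = 143.06 ≈ 143.06 km. ✓

(-49.6, -5.8)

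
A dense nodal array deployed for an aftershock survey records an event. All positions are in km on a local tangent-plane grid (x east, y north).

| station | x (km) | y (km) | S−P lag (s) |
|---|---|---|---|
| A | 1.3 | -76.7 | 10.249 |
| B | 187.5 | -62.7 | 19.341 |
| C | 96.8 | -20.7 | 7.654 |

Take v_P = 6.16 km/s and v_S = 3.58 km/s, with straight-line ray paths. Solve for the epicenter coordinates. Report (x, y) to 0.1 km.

(36.1, 3.7)

Distance from S−P lag: d = Δt · v_P v_S / (v_P − v_S) = Δt · (6.16·3.58)/(6.16−3.58) ≈ 8.5476·Δt.
So d_A = 87.60, d_B = 165.32, d_C = 65.42 km.
Circle about each station: (x − 1.3)² + (y + 76.7)² = 87.60²; (x − 187.5)² + (y + 62.7)² = 165.32²; (x − 96.8)² + (y + 20.7)² = 65.42².
Subtracting the A equation from the B and C equations removes the quadratic terms:
372.4 x + 28.0 y = 13546.02
191.0 x + 112.0 y = 7308.13
Solving the 2×2 system: x ≈ 36.1, y ≈ 3.7 km.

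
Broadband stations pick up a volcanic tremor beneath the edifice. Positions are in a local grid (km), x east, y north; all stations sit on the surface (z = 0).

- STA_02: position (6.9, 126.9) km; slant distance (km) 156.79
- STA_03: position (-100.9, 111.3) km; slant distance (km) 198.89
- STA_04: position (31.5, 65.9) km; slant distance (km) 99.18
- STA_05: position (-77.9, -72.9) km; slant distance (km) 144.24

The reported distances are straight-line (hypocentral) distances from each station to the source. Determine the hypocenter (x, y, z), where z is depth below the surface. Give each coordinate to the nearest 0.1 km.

Each station gives a sphere (x−x_i)² + (y−y_i)² + z² = d_i² (stations at z=0).
Subtracting the STA_02 sphere from STA_03 and STA_04: z² cancels, leaving linear equations in x and y:
-215.6 x − 31.2 y = -8556.85
49.2 x − 122.0 y = 3930.27
Solving: x ≈ 41.905, y ≈ -15.316 km (keep extra digits for the depth step; rounded: 41.9, -15.3).
Then from the STA_02 sphere: z² = 156.79² − (x − 6.9)² − (y − 126.9)² with x = 41.905, y = -15.316, so z ≈ 55.968 ≈ 56.0 km.

(41.9, -15.3, 56.0)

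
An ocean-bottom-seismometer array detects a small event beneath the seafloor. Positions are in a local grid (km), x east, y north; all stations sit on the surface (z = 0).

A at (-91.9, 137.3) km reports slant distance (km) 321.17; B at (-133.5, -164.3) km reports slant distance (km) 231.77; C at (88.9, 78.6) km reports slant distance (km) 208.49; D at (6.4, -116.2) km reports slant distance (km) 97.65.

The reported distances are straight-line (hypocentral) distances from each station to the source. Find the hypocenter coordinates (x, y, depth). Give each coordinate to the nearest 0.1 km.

(88.5, -123.2, 52.4)

Each station gives a sphere (x−x_i)² + (y−y_i)² + z² = d_i² (stations at z=0).
Subtracting the A sphere from B and C: z² cancels, leaving linear equations in x and y:
-83.2 x − 603.2 y = 66952.68
361.6 x − 117.4 y = 46466.36
Solving: x ≈ 88.502, y ≈ -123.203 km (keep extra digits for the depth step; rounded: 88.5, -123.2).
Then from the A sphere: z² = 321.17² − (x + 91.9)² − (y − 137.3)² with x = 88.502, y = -123.203, so z ≈ 52.378 ≈ 52.4 km.
Check against D (with the unrounded solution): distance 97.64 ≈ 97.65 km. ✓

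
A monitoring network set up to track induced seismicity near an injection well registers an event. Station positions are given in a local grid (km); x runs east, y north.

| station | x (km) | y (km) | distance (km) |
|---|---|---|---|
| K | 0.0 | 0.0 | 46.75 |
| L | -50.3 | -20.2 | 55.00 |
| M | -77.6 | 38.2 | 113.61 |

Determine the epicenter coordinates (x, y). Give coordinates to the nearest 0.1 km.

Circle about each station: x² + y² = 46.75²; (x + 50.3)² + (y + 20.2)² = 55.00²; (x + 77.6)² + (y − 38.2)² = 113.61².
Subtracting pairs of circle equations eliminates x²+y² and gives linear equations (the radical axes):
-100.6 x − 40.4 y = 2098.69
-155.2 x + 76.4 y = -3240.67
Solving the 2×2 system: x ≈ -2.1, y ≈ -46.7 km.
Check against K (with the unrounded x, y): √(x²+y²) = 46.75 ≈ 46.75 km. ✓

(-2.1, -46.7)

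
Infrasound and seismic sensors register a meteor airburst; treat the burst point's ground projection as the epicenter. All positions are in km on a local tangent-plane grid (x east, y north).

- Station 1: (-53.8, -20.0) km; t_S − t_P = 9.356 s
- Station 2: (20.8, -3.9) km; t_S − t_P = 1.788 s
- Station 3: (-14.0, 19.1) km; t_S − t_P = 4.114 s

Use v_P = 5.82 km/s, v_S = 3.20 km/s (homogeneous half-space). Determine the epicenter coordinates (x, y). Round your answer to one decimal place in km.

(9.2, 1.3)

Distance from S−P lag: d = Δt · v_P v_S / (v_P − v_S) = Δt · (5.82·3.20)/(5.82−3.20) ≈ 7.1084·Δt.
So d_Station 1 = 66.51, d_Station 2 = 12.71, d_Station 3 = 29.24 km.
Circle about each station: (x + 53.8)² + (y + 20.0)² = 66.51²; (x − 20.8)² + (y + 3.9)² = 12.71²; (x + 14.0)² + (y − 19.1)² = 29.24².
Subtracting pairs of circle equations eliminates x²+y² and gives linear equations (the radical axes):
149.2 x + 32.2 y = 1415.45
79.6 x + 78.2 y = 834.97
Solving the 2×2 system: x ≈ 9.2, y ≈ 1.3 km.
Check against Station 1 (with the unrounded x, y): √((x + 53.8)²+(y + 20.0)²) = 66.51 ≈ 66.51 km. ✓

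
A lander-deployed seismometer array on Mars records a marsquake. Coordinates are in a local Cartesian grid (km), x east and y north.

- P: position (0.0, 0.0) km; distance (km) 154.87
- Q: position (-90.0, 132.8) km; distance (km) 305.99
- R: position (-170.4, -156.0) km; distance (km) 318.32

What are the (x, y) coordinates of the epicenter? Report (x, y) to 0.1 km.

Circle about each station: x² + y² = 154.87²; (x + 90.0)² + (y − 132.8)² = 305.99²; (x + 170.4)² + (y + 156.0)² = 318.32².
Subtracting the P equation from the Q and R equations removes the quadratic terms:
-180.0 x + 265.6 y = -43909.32
-340.8 x − 312.0 y = -23970.75
Solving the 2×2 system: x ≈ 136.8, y ≈ -72.6 km.

136.8 km east, -72.6 km north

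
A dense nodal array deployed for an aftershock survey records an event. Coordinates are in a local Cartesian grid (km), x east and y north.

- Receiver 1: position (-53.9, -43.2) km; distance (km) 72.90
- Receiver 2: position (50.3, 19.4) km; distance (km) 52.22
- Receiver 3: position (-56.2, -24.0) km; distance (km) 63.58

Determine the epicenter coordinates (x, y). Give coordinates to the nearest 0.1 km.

Circle about each station: (x + 53.9)² + (y + 43.2)² = 72.90²; (x − 50.3)² + (y − 19.4)² = 52.22²; (x + 56.2)² + (y + 24.0)² = 63.58².
Subtracting the Receiver 1 equation from the Receiver 2 and Receiver 3 equations removes the quadratic terms:
208.4 x + 125.2 y = 722.48
-4.6 x + 38.4 y = 234.98
Solving the 2×2 system: x ≈ -0.2, y ≈ 6.1 km.
Check against Receiver 1 (with the unrounded x, y): √((x + 53.9)²+(y + 43.2)²) = 72.90 ≈ 72.90 km. ✓

(-0.2, 6.1)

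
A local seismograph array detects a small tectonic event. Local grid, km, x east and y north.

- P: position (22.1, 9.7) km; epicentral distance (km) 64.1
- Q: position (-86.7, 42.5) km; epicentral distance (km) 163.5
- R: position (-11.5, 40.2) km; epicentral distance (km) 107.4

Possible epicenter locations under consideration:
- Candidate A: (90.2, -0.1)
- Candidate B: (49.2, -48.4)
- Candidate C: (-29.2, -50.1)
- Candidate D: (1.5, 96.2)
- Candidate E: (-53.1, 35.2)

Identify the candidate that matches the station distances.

Candidate B

For each candidate, compare |candidate − station| to the reported distance:
Candidate A: residuals P 4.7, Q 18.5, R 2.0 → max 18.5 km
Candidate B: residuals P 0.0, Q 0.0, R 0.0 → max 0.0 km
Candidate C: residuals P 14.7, Q 54.5, R 15.4 → max 54.5 km
Candidate D: residuals P 24.8, Q 60.2, R 49.9 → max 60.2 km
Candidate E: residuals P 15.3, Q 129.1, R 65.5 → max 129.1 km
Only Candidate B has all residuals ≈ 0.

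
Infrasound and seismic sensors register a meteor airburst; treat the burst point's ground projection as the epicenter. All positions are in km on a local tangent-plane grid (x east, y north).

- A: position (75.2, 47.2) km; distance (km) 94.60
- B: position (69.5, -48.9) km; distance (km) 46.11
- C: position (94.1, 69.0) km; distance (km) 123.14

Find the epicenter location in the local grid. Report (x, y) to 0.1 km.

(26.0, -33.6)

Circle about each station: (x − 75.2)² + (y − 47.2)² = 94.60²; (x − 69.5)² + (y + 48.9)² = 46.11²; (x − 94.1)² + (y − 69.0)² = 123.14².
Subtracting the A equation from the B and C equations removes the quadratic terms:
-11.4 x − 192.2 y = 6161.61
37.8 x + 43.6 y = -481.37
Solving the 2×2 system: x ≈ 26.0, y ≈ -33.6 km.
Check against A (with the unrounded x, y): √((x − 75.2)²+(y − 47.2)²) = 94.59 ≈ 94.60 km. ✓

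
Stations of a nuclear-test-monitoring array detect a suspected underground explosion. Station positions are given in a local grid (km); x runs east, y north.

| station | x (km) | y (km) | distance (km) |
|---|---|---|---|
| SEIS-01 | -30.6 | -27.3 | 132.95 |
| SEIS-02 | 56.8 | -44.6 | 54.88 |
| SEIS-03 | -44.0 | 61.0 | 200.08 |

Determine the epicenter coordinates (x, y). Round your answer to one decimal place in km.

Circle about each station: (x + 30.6)² + (y + 27.3)² = 132.95²; (x − 56.8)² + (y + 44.6)² = 54.88²; (x + 44.0)² + (y − 61.0)² = 200.08².
Subtracting the SEIS-01 equation from the SEIS-02 and SEIS-03 equations removes the quadratic terms:
174.8 x − 34.6 y = 18197.64
-26.8 x + 176.6 y = -18380.95
Solving the 2×2 system: x ≈ 86.1, y ≈ -91.0 km.
Check against SEIS-01 (with the unrounded x, y): √((x + 30.6)²+(y + 27.3)²) = 132.95 ≈ 132.95 km. ✓

86.1 km east, -91.0 km north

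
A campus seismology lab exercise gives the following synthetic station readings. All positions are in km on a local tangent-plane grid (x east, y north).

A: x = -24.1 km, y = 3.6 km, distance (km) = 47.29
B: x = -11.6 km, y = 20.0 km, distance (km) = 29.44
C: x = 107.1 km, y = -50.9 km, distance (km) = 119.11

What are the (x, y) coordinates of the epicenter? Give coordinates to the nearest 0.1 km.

17.0 km east, 27.0 km north

Circle about each station: (x + 24.1)² + (y − 3.6)² = 47.29²; (x + 11.6)² + (y − 20.0)² = 29.44²; (x − 107.1)² + (y + 50.9)² = 119.11².
Subtracting pairs of circle equations eliminates x²+y² and gives linear equations (the radical axes):
25.0 x + 32.8 y = 1310.42
262.4 x − 109.0 y = 1516.60
Solving the 2×2 system: x ≈ 17.0, y ≈ 27.0 km.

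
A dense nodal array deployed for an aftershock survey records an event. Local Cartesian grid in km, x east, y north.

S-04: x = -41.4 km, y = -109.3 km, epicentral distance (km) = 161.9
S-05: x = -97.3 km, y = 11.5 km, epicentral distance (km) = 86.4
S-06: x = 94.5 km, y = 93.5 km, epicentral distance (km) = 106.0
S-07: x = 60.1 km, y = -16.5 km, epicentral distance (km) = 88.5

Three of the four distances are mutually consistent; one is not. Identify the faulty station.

S-05

Solve using three stations at a time. Using S-04, S-06, S-07 (subtract circle equations pairwise → linear system) gives (x, y) ≈ (-1.1, 47.5).
Distances from that point to each station vs reported:
  S-04: calculated 161.9 vs reported 161.9 → residual 0.0 km
  S-05: calculated 102.7 vs reported 86.4 → residual 16.3 km
  S-06: calculated 106.1 vs reported 106.0 → residual 0.1 km
  S-07: calculated 88.6 vs reported 88.5 → residual 0.1 km
S-04, S-06, S-07 are mutually consistent (residuals ≈ 0); S-05 is off by 16.3 km.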